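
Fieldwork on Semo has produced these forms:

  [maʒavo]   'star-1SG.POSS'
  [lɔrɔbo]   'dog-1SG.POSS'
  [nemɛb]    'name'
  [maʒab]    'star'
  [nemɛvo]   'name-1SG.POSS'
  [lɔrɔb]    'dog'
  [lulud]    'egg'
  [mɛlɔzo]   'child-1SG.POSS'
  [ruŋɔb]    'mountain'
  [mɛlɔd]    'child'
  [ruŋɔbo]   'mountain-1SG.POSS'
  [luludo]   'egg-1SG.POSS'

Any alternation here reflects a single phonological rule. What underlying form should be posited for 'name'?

/nemɛv/

The root 'name' surfaces as [nemɛb] and [nemɛvo], with a stem-final [b] ~ [v] alternation.
But 'mountain' keeps [b] in both environments ([ruŋɔb], [ruŋɔbo]), so there is no rule changing /b/ to [v] before the 1SG.POSS suffix.
The alternation reflects word-final hardening: voiced fricatives become stops word-finally. /v/ is underlying.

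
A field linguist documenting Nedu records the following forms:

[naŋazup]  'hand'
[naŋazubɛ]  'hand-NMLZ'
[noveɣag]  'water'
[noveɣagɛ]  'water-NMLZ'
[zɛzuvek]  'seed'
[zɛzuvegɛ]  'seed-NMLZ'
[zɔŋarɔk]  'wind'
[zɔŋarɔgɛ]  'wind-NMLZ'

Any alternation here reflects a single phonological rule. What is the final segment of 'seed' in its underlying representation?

In [zɛzuvek] and [zɛzuvegɛ] the final segment of 'seed' alternates: [k] ~ [g].
But 'water' keeps [g] in both environments ([noveɣag], [noveɣagɛ]), so there is no rule changing /g/ to [k] in isolation.
Therefore /k/ is basic and [g] is derived by intervocalic voicing (voiceless stops become voiced between vowels).

/k/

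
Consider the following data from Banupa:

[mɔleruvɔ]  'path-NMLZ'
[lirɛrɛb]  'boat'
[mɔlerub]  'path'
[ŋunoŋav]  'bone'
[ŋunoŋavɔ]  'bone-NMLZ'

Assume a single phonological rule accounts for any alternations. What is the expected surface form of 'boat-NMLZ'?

The stem for 'path' ends in [b] in [mɔlerub] but [v] in [mɔleruvɔ].
The stem 'bone' ([ŋunoŋav], [ŋunoŋavɔ]) shows [v] unchanged in both environments, so [v] cannot be basic with [b] derived in isolation.
The alternation reflects intervocalic spirantization: voiced stops become fricatives between vowels. /b/ is underlying.
The one attested form of 'boat', [lirɛrɛb], shows underlying /lirɛrɛb/. Applying the same rule between vowels gives [lirɛrɛvɔ].

[lirɛrɛvɔ]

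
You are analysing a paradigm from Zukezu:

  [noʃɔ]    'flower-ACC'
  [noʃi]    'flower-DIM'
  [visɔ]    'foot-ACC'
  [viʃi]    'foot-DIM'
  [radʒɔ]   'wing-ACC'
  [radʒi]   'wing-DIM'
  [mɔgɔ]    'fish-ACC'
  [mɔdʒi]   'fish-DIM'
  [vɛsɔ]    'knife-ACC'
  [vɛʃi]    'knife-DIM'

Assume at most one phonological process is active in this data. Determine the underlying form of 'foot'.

In [visɔ] and [viʃi] the final segment of 'foot' alternates: [s] ~ [ʃ].
Compare 'flower', with invariant [ʃ] in [noʃɔ] and [noʃi]: an analysis with underlying /ʃ/ and a rule producing [s] before the ACC suffix would wrongly predict alternation here too.
The alternation reflects palatalization before a front vowel: /g/ and /s/ become palato-alveolar [dʒ] and [ʃ] before a front vowel. /s/ is underlying.

/vis/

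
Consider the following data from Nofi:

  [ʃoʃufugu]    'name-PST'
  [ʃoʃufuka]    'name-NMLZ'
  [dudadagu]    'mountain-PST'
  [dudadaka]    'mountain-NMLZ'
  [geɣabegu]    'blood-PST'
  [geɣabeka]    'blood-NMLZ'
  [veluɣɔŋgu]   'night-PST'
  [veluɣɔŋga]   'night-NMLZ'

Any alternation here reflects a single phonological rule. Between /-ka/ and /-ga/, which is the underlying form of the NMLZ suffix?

The NMLZ morpheme has two allomorphs, [-ga] and [-ka].
By contrast the PST suffix keeps its initial [g] throughout — that segment must be underlying.
The NMLZ suffix is therefore /-ka/ underlyingly, with post-nasal voicing: voiceless stops become voiced after a nasal.

/-ka/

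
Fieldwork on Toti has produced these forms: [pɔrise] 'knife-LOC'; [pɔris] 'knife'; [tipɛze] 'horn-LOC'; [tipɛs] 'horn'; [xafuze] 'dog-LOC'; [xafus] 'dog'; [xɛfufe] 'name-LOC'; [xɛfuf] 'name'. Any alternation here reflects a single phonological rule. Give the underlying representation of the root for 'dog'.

/xafuz/

In [xafuze] and [xafus] the final segment of 'dog' alternates: [z] ~ [s].
If /s/ were underlying and a rule turned it into [z] before the LOC suffix, 'knife' would also alternate; but it has [s] in both [pɔrise] and [pɔris].
Therefore /z/ is basic and [s] is derived by word-final obstruent devoicing (voiced obstruents become voiceless word-finally).
The underlying form of 'dog' is therefore /xafuz/.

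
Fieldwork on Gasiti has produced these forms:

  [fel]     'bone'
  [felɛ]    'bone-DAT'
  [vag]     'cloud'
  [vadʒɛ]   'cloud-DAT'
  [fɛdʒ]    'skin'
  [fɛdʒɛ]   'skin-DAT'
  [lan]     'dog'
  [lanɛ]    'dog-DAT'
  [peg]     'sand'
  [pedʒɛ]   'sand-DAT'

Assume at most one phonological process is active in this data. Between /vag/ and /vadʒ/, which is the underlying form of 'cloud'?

In [vag] and [vadʒɛ] the final segment of 'cloud' alternates: [g] ~ [dʒ].
Compare 'skin', with invariant [dʒ] in [fɛdʒ] and [fɛdʒɛ]: an analysis with underlying /dʒ/ and a rule producing [g] in isolation would wrongly predict alternation here too.
Therefore /g/ is basic and [dʒ] is derived by palatalization before a front vowel (/g/ becomes palato-alveolar [dʒ] before a front vowel).

/vag/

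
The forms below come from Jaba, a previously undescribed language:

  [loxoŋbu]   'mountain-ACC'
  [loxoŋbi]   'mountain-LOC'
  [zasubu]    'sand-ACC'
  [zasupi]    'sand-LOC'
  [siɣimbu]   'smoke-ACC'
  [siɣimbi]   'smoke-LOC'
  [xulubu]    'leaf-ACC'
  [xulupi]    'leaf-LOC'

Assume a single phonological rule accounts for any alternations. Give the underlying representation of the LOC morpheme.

/-pi/

The LOC morpheme has two allomorphs, [-bi] and [-pi].
By contrast the ACC suffix keeps its initial [b] throughout — that segment must be underlying.
The LOC suffix is therefore /-pi/ underlyingly, with post-nasal voicing: voiceless stops become voiced after a nasal.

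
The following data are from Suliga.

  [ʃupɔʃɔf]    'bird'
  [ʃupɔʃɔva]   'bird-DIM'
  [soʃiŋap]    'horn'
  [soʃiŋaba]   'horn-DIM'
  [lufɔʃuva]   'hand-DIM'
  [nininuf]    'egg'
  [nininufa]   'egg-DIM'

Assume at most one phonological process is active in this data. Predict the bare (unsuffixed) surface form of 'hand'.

[lufɔʃuf]

The root 'bird' surfaces as [ʃupɔʃɔf] and [ʃupɔʃɔva], with a stem-final [f] ~ [v] alternation.
But 'egg' keeps [f] in both environments ([nininuf], [nininufa]), so there is no rule changing /f/ to [v] before the DIM suffix.
The alternation reflects word-final obstruent devoicing: voiced obstruents become voiceless word-finally. /v/ is underlying.
The one attested form of 'hand', [lufɔʃuva], shows underlying /lufɔʃuv/. Applying the same rule word-finally gives [lufɔʃuf].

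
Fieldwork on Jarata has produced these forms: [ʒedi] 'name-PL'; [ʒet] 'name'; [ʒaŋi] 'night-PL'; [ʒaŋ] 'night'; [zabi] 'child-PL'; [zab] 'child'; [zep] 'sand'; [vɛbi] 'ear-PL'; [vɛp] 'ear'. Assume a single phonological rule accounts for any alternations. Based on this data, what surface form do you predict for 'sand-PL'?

[zebi]

The stem for 'ear' ends in [b] in [vɛbi] but [p] in [vɛp].
The stem 'child' ([zabi], [zab]) shows [b] unchanged in both environments, so [b] cannot be basic with [p] derived in isolation.
The alternation reflects intervocalic voicing: voiceless stops become voiced between vowels. /p/ is underlying.
From [zep] the stem 'sand' is /zep/; between vowels this yields [zebi].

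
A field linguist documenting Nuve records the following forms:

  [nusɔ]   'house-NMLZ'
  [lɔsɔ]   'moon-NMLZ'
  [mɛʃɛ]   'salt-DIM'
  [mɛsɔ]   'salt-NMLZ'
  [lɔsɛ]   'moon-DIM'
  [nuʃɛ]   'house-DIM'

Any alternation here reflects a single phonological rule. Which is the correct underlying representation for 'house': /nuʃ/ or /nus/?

The stem for 'house' ends in [ʃ] in [nuʃɛ] but [s] in [nusɔ].
Compare 'moon', with invariant [s] in [lɔsɛ] and [lɔsɔ]: an analysis with underlying /s/ and a rule producing [ʃ] before the DIM suffix would wrongly predict alternation here too.
Therefore /ʃ/ is basic and [s] is derived by depalatalization (palato-alveolar /ʃ/ becomes [s] when no front vowel follows).

/nuʃ/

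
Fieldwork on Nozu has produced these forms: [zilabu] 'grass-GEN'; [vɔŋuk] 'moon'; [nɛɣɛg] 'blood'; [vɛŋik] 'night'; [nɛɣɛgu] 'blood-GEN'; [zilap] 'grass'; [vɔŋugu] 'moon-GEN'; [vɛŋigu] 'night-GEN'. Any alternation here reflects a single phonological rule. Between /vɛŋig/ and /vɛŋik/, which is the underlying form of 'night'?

The root 'night' surfaces as [vɛŋik] and [vɛŋigu], with a stem-final [k] ~ [g] alternation.
Compare 'blood', with invariant [g] in [nɛɣɛg] and [nɛɣɛgu]: an analysis with underlying /g/ and a rule producing [k] in isolation would wrongly predict alternation here too.
The underlying segment must be /k/; voiceless stops become voiced between vowels, yielding [g] there.

/vɛŋik/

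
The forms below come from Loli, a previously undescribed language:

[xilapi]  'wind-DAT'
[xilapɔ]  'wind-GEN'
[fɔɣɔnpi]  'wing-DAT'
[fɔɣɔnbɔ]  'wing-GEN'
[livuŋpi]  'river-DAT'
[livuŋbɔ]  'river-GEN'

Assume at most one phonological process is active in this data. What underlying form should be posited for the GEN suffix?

/-bɔ/

The GEN suffix surfaces as [-bɔ] and [-pɔ], depending on the final segment of the stem.
The DAT suffix, which begins with [p], is invariant after every stem; so [p] is not altered by any rule here.
So the underlying form is /-bɔ/, and voiced stops become voiceless after a vowel.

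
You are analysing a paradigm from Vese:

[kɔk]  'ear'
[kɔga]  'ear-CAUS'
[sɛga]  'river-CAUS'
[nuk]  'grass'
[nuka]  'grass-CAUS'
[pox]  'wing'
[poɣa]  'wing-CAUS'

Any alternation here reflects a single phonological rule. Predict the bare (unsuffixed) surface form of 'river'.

'ear' shows [k] ~ [g] at the end of the stem ([kɔk] vs [kɔga]).
But 'grass' keeps [k] in both environments ([nuk], [nuka]), so there is no rule changing /k/ to [g] before the CAUS suffix.
So /g/ is underlying, and a rule of word-final obstruent devoicing — voiced obstruents become voiceless word-finally — gives [k].
From [sɛga] the stem 'river' is /sɛg/; word-finally this yields [sɛk].

[sɛk]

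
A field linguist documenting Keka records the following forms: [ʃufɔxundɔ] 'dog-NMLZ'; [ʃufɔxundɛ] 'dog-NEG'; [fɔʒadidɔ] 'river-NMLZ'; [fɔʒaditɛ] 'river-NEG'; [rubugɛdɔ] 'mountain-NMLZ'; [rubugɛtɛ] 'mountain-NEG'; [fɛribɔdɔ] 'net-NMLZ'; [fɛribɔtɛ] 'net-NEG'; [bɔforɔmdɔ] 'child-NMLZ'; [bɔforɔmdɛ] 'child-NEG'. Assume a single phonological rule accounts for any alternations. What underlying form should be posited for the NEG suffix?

The NEG suffix surfaces as [-dɛ] and [-tɛ], depending on the final segment of the stem.
By contrast the NMLZ suffix keeps its initial [d] throughout — that segment must be underlying.
The NEG suffix is therefore /-tɛ/ underlyingly, with post-nasal voicing: voiceless stops become voiced after a nasal.

/-tɛ/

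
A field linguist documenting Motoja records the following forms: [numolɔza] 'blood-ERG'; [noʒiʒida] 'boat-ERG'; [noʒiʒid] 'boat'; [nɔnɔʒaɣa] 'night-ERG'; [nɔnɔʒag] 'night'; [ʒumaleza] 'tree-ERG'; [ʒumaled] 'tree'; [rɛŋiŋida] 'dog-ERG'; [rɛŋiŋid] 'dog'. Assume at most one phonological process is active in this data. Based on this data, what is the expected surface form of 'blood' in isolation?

[numolɔd]

The root 'tree' surfaces as [ʒumaleza] and [ʒumaled], with a stem-final [z] ~ [d] alternation.
The stem 'boat' ([noʒiʒida], [noʒiʒid]) shows [d] unchanged in both environments, so [d] cannot be basic with [z] derived before the ERG suffix.
The alternation reflects word-final hardening: voiced fricatives become stops word-finally. /z/ is underlying.
The one attested form of 'blood', [numolɔza], shows underlying /numolɔz/. Applying the same rule word-finally gives [numolɔd].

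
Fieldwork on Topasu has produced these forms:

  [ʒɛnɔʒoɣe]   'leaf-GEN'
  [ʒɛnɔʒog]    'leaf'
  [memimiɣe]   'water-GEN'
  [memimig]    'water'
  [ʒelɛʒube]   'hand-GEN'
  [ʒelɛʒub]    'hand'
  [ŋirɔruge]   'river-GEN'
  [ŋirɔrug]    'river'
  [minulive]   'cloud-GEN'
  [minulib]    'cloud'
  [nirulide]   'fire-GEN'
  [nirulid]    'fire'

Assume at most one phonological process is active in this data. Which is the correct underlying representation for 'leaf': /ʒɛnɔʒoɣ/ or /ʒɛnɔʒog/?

/ʒɛnɔʒoɣ/

The stem for 'leaf' ends in [ɣ] in [ʒɛnɔʒoɣe] but [g] in [ʒɛnɔʒog].
The stem 'river' ([ŋirɔruge], [ŋirɔrug]) shows [g] unchanged in both environments, so [g] cannot be basic with [ɣ] derived before the GEN suffix.
So /ɣ/ is underlying, and a rule of word-final hardening — voiced fricatives become stops word-finally — gives [g].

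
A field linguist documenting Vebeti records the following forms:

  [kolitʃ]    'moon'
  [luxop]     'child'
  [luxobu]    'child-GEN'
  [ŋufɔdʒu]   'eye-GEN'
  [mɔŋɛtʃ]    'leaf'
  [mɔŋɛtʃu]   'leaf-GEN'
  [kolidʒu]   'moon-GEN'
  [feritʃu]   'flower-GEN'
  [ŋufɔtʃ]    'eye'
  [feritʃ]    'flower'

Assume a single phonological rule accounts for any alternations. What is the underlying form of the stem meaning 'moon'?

/kolidʒ/

In [kolitʃ] and [kolidʒu] the final segment of 'moon' alternates: [tʃ] ~ [dʒ].
The stem 'flower' ([feritʃ], [feritʃu]) shows [tʃ] unchanged in both environments, so [tʃ] cannot be basic with [dʒ] derived before the GEN suffix.
The alternation reflects word-final obstruent devoicing: voiced obstruents become voiceless word-finally. /dʒ/ is underlying.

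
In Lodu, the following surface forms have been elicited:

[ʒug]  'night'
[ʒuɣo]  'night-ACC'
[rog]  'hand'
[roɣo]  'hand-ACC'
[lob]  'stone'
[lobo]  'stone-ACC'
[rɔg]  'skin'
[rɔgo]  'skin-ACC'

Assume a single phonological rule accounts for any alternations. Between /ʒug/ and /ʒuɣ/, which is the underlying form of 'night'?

The stem for 'night' ends in [g] in [ʒug] but [ɣ] in [ʒuɣo].
Compare 'skin', with invariant [g] in [rɔg] and [rɔgo]: an analysis with underlying /g/ and a rule producing [ɣ] before the ACC suffix would wrongly predict alternation here too.
So /ɣ/ is underlying, and a rule of word-final hardening — voiced fricatives become stops word-finally — gives [g].

/ʒuɣ/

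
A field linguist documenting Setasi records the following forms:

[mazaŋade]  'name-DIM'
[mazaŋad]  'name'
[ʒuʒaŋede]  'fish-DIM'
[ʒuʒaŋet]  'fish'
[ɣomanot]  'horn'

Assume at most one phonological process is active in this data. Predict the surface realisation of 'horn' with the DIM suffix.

The root 'fish' surfaces as [ʒuʒaŋede] and [ʒuʒaŋet], with a stem-final [d] ~ [t] alternation.
If /d/ were underlying and a rule turned it into [t] in isolation, 'name' would also alternate; but it has [d] in both [mazaŋade] and [mazaŋad].
The alternation reflects intervocalic voicing: voiceless stops become voiced between vowels. /t/ is underlying.
From [ɣomanot] the stem 'horn' is /ɣomanot/; between vowels this yields [ɣomanode].

[ɣomanode]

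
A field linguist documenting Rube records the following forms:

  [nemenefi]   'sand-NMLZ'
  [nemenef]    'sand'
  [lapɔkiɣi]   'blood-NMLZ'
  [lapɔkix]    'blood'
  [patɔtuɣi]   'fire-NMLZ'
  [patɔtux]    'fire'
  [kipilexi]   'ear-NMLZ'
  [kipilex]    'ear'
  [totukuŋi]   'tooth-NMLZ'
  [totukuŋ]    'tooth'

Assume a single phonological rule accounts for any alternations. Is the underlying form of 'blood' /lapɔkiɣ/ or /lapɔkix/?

The stem for 'blood' ends in [ɣ] in [lapɔkiɣi] but [x] in [lapɔkix].
Compare 'ear', with invariant [x] in [kipilexi] and [kipilex]: an analysis with underlying /x/ and a rule producing [ɣ] before the NMLZ suffix would wrongly predict alternation here too.
So /ɣ/ is underlying, and a rule of word-final obstruent devoicing — voiced obstruents become voiceless word-finally — gives [x].

/lapɔkiɣ/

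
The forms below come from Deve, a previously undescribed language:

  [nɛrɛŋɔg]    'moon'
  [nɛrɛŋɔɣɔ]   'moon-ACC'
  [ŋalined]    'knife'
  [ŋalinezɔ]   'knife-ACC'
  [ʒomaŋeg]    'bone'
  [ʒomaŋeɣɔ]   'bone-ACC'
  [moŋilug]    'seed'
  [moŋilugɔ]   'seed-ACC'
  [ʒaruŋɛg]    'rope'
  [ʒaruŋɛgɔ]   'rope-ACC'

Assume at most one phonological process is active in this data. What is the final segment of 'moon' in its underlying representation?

The stem for 'moon' ends in [g] in [nɛrɛŋɔg] but [ɣ] in [nɛrɛŋɔɣɔ].
But 'rope' keeps [g] in both environments ([ʒaruŋɛg], [ʒaruŋɛgɔ]), so there is no rule changing /g/ to [ɣ] before the ACC suffix.
The alternation reflects word-final hardening: voiced fricatives become stops word-finally. /ɣ/ is underlying.

/ɣ/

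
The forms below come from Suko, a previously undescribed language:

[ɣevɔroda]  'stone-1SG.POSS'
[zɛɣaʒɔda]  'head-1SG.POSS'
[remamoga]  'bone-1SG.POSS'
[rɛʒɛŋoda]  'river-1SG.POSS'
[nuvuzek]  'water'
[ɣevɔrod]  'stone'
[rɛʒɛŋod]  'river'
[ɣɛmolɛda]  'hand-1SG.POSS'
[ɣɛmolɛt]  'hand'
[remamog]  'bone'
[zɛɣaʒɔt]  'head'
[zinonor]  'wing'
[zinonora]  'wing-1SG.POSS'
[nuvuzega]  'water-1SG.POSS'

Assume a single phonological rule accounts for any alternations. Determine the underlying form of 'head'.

'head' shows [d] ~ [t] at the end of the stem ([zɛɣaʒɔda] vs [zɛɣaʒɔt]).
Compare 'river', with invariant [d] in [rɛʒɛŋoda] and [rɛʒɛŋod]: an analysis with underlying /d/ and a rule producing [t] in isolation would wrongly predict alternation here too.
The alternation reflects intervocalic voicing: voiceless stops become voiced between vowels. /t/ is underlying.
The underlying form of 'head' is therefore /zɛɣaʒɔt/.

/zɛɣaʒɔt/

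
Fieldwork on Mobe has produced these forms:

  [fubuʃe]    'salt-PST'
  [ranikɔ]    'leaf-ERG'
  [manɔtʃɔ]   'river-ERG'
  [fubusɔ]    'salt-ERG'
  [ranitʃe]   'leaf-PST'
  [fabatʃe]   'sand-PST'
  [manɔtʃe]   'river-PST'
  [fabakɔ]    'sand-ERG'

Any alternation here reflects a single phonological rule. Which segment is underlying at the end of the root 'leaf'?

'leaf' shows [k] ~ [tʃ] at the end of the stem ([ranikɔ] vs [ranitʃe]).
Compare 'river', with invariant [tʃ] in [manɔtʃɔ] and [manɔtʃe]: an analysis with underlying /tʃ/ and a rule producing [k] before the ERG suffix would wrongly predict alternation here too.
So /k/ is underlying, and a rule of palatalization before a front vowel — /k/ and /s/ become palato-alveolar [tʃ] and [ʃ] before a front vowel — gives [tʃ].

/k/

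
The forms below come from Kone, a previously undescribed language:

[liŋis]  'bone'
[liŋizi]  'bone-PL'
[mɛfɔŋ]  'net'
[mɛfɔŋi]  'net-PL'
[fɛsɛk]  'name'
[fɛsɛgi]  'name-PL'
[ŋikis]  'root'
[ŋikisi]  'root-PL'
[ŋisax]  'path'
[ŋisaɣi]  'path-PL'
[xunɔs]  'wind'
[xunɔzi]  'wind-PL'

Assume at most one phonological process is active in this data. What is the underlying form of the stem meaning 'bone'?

The stem for 'bone' ends in [s] in [liŋis] but [z] in [liŋizi].
Compare 'root', with invariant [s] in [ŋikis] and [ŋikisi]: an analysis with underlying /s/ and a rule producing [z] before the PL suffix would wrongly predict alternation here too.
The underlying segment must be /z/; voiced obstruents become voiceless word-finally, yielding [s] there.
Hence 'bone' is /liŋiz/ underlyingly.

/liŋiz/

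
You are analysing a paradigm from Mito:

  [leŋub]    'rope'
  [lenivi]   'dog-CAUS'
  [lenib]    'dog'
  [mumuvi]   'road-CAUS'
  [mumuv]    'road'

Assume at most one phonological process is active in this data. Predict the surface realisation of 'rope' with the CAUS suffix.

[leŋuvi]

'dog' shows [v] ~ [b] at the end of the stem ([lenivi] vs [lenib]).
If /v/ were underlying and a rule turned it into [b] in isolation, 'road' would also alternate; but it has [v] in both [mumuvi] and [mumuv].
So /b/ is underlying, and a rule of intervocalic spirantization — voiced stops become fricatives between vowels — gives [v].
From [leŋub] the stem 'rope' is /leŋub/; between vowels this yields [leŋuvi].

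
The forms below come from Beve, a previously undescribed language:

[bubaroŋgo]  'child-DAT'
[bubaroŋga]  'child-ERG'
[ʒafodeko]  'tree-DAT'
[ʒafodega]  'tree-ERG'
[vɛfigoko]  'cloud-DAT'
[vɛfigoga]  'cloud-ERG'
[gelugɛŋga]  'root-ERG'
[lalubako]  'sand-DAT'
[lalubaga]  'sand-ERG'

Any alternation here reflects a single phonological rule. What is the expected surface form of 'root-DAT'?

The DAT suffix surfaces as [-go] and [-ko], depending on the final segment of the stem.
By contrast the ERG suffix keeps its initial [g] throughout — that segment must be underlying.
The DAT suffix is therefore /-ko/ underlyingly, with post-nasal voicing: voiceless stops become voiced after a nasal.
After 'root', which ends in a nasal, the suffix surfaces as [-go], giving [gelugɛŋgo].

[gelugɛŋgo]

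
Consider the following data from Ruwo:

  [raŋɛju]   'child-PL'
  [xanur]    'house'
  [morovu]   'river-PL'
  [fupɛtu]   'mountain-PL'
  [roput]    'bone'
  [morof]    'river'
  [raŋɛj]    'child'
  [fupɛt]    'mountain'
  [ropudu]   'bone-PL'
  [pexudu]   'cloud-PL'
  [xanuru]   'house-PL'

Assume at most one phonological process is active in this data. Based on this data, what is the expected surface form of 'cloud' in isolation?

[pexut]

'bone' shows [d] ~ [t] at the end of the stem ([ropudu] vs [roput]).
Compare 'mountain', with invariant [t] in [fupɛtu] and [fupɛt]: an analysis with underlying /t/ and a rule producing [d] before the PL suffix would wrongly predict alternation here too.
The underlying segment must be /d/; voiced obstruents become voiceless word-finally, yielding [t] there.
The one attested form of 'cloud', [pexudu], shows underlying /pexud/. Applying the same rule word-finally gives [pexut].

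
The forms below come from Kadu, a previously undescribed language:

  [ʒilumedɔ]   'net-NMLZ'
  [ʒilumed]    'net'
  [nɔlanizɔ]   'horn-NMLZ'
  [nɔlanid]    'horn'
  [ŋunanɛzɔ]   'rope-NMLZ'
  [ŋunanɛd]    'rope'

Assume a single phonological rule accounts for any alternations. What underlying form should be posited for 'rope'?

'rope' shows [z] ~ [d] at the end of the stem ([ŋunanɛzɔ] vs [ŋunanɛd]).
But 'net' keeps [d] in both environments ([ʒilumedɔ], [ʒilumed]), so there is no rule changing /d/ to [z] before the NMLZ suffix.
The alternation reflects word-final hardening: voiced fricatives become stops word-finally. /z/ is underlying.

/ŋunanɛz/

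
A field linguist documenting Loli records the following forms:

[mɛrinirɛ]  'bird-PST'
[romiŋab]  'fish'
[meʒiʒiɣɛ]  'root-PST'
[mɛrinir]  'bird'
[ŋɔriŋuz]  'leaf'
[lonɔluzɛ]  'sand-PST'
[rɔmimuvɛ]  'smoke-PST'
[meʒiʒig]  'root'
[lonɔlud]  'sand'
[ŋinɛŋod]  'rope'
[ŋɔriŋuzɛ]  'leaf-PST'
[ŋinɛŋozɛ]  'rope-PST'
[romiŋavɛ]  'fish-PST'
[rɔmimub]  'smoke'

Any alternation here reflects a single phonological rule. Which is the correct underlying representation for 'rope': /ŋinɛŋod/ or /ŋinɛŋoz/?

In [ŋinɛŋozɛ] and [ŋinɛŋod] the final segment of 'rope' alternates: [z] ~ [d].
The stem 'leaf' ([ŋɔriŋuzɛ], [ŋɔriŋuz]) shows [z] unchanged in both environments, so [z] cannot be basic with [d] derived in isolation.
The underlying segment must be /d/; voiced stops become fricatives between vowels, yielding [z] there.

/ŋinɛŋod/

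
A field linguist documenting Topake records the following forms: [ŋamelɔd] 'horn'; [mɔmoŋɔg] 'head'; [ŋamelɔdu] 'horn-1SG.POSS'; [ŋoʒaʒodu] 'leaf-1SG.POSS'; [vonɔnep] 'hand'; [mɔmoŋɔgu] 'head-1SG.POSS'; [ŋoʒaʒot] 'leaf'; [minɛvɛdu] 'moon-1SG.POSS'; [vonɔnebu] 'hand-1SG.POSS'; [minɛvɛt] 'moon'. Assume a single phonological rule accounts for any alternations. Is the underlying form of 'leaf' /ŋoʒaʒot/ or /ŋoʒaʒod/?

/ŋoʒaʒot/

The root 'leaf' surfaces as [ŋoʒaʒot] and [ŋoʒaʒodu], with a stem-final [t] ~ [d] alternation.
But 'horn' keeps [d] in both environments ([ŋamelɔd], [ŋamelɔdu]), so there is no rule changing /d/ to [t] in isolation.
The underlying segment must be /t/; voiceless stops become voiced between vowels, yielding [d] there.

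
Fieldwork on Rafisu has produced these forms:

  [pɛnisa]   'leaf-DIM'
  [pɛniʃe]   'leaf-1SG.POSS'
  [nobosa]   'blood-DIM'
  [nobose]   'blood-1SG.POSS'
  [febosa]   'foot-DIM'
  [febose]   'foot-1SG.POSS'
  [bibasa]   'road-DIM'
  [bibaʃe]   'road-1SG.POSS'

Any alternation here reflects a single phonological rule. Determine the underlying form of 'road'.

'road' shows [s] ~ [ʃ] at the end of the stem ([bibasa] vs [bibaʃe]).
The stem 'foot' ([febosa], [febose]) shows [s] unchanged in both environments, so [s] cannot be basic with [ʃ] derived before the 1SG.POSS suffix.
So /ʃ/ is underlying, and a rule of depalatalization — palato-alveolar /ʃ/ becomes [s] when no front vowel follows — gives [s].

/bibaʃ/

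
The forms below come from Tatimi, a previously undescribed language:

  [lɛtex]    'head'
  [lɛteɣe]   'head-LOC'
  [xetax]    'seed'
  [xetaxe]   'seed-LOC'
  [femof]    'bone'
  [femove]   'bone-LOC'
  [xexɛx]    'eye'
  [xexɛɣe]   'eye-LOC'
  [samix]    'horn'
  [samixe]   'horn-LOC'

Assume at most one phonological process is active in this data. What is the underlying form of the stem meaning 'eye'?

/xexɛɣ/

The root 'eye' surfaces as [xexɛx] and [xexɛɣe], with a stem-final [x] ~ [ɣ] alternation.
Compare 'horn', with invariant [x] in [samix] and [samixe]: an analysis with underlying /x/ and a rule producing [ɣ] before the LOC suffix would wrongly predict alternation here too.
So /ɣ/ is underlying, and a rule of word-final obstruent devoicing — voiced obstruents become voiceless word-finally — gives [x].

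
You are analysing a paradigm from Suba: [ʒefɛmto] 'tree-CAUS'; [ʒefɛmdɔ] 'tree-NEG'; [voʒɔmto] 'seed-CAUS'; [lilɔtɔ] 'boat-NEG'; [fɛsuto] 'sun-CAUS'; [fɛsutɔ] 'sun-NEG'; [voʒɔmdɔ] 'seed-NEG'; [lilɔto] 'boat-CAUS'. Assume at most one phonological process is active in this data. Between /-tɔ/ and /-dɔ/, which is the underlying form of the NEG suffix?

/-dɔ/

The NEG suffix surfaces as [-dɔ] and [-tɔ], depending on the final segment of the stem.
By contrast the CAUS suffix keeps its initial [t] throughout — that segment must be underlying.
The NEG suffix is therefore /-dɔ/ underlyingly, with post-vocalic devoicing: voiced stops become voiceless after a vowel.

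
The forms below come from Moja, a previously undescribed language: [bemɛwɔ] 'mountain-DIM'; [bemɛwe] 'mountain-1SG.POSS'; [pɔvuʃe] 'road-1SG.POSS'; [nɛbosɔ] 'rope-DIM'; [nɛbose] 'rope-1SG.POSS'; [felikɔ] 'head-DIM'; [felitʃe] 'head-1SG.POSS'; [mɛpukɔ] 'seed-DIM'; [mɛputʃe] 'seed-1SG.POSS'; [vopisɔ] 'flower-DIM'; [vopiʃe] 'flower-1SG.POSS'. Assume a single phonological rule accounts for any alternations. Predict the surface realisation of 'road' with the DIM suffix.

[pɔvusɔ]

The root 'flower' surfaces as [vopisɔ] and [vopiʃe], with a stem-final [s] ~ [ʃ] alternation.
Compare 'rope', with invariant [s] in [nɛbosɔ] and [nɛbose]: an analysis with underlying /s/ and a rule producing [ʃ] before the 1SG.POSS suffix would wrongly predict alternation here too.
The underlying segment must be /ʃ/; palato-alveolar /tʃ/ and /ʃ/ become [k] and [s] when no front vowel follows, yielding [s] there.
The one attested form of 'road', [pɔvuʃe], shows underlying /pɔvuʃ/. Applying the same rule when no front vowel follows gives [pɔvusɔ].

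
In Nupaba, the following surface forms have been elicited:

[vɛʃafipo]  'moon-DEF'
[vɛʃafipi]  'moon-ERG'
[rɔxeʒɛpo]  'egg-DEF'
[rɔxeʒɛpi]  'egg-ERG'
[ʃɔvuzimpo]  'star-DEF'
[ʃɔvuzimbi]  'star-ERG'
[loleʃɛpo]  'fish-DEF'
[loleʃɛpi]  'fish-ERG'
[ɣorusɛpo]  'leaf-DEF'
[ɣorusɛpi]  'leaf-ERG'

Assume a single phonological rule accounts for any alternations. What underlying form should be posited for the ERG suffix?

The ERG morpheme has two allomorphs, [-bi] and [-pi].
By contrast the DEF suffix keeps its initial [p] throughout — that segment must be underlying.
So the underlying form is /-bi/, and voiced stops become voiceless after a vowel.

/-bi/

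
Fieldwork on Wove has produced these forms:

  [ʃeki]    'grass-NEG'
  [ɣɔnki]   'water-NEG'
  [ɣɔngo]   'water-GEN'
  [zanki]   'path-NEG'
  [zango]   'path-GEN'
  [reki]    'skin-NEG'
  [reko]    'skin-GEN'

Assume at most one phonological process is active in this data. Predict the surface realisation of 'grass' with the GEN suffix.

The GEN suffix surfaces as [-go] and [-ko], depending on the final segment of the stem.
By contrast the NEG suffix keeps its initial [k] throughout — that segment must be underlying.
The GEN suffix is therefore /-go/ underlyingly, with post-vocalic devoicing: voiced stops become voiceless after a vowel.
After 'grass', which ends in a vowel, the suffix surfaces as [-ko], giving [ʃeko].

[ʃeko]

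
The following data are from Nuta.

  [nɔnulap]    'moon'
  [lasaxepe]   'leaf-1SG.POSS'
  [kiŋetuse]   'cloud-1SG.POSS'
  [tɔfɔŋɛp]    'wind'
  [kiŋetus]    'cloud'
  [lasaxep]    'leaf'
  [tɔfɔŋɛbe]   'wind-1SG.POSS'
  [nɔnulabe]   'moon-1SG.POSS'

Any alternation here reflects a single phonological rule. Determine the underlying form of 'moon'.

/nɔnulab/

'moon' shows [p] ~ [b] at the end of the stem ([nɔnulap] vs [nɔnulabe]).
If /p/ were underlying and a rule turned it into [b] before the 1SG.POSS suffix, 'leaf' would also alternate; but it has [p] in both [lasaxep] and [lasaxepe].
Therefore /b/ is basic and [p] is derived by word-final obstruent devoicing (voiced obstruents become voiceless word-finally).
The underlying form of 'moon' is therefore /nɔnulab/.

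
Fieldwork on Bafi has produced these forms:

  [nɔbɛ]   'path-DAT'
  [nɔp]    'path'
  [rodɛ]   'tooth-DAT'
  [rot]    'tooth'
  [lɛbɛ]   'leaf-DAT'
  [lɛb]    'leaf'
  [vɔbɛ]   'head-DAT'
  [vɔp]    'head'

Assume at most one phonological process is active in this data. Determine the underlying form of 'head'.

In [vɔbɛ] and [vɔp] the final segment of 'head' alternates: [b] ~ [p].
If /b/ were underlying and a rule turned it into [p] in isolation, 'leaf' would also alternate; but it has [b] in both [lɛbɛ] and [lɛb].
So /p/ is underlying, and a rule of intervocalic voicing — voiceless stops become voiced between vowels — gives [b].

/vɔp/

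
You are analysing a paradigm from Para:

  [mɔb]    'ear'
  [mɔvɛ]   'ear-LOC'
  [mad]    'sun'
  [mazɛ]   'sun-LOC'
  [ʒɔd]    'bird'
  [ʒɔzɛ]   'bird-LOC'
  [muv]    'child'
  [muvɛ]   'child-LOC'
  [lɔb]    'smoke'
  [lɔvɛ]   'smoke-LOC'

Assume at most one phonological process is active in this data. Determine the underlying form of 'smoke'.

/lɔb/

In [lɔb] and [lɔvɛ] the final segment of 'smoke' alternates: [b] ~ [v].
If /v/ were underlying and a rule turned it into [b] in isolation, 'child' would also alternate; but it has [v] in both [muv] and [muvɛ].
Therefore /b/ is basic and [v] is derived by intervocalic spirantization (voiced stops become fricatives between vowels).
The underlying form of 'smoke' is therefore /lɔb/.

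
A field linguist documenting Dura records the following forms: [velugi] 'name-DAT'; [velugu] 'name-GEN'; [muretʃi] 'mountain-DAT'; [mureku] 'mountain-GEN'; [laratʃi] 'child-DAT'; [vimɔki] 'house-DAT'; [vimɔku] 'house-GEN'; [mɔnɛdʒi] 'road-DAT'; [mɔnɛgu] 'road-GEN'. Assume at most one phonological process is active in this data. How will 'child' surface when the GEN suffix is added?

[laraku]

In [muretʃi] and [mureku] the final segment of 'mountain' alternates: [tʃ] ~ [k].
If /k/ were underlying and a rule turned it into [tʃ] before the DAT suffix, 'house' would also alternate; but it has [k] in both [vimɔki] and [vimɔku].
The alternation reflects depalatalization: palato-alveolar /tʃ/ and /dʒ/ become [k] and [g] when no front vowel follows. /tʃ/ is underlying.
From [laratʃi] the stem 'child' is /laratʃ/; when no front vowel follows this yields [laraku].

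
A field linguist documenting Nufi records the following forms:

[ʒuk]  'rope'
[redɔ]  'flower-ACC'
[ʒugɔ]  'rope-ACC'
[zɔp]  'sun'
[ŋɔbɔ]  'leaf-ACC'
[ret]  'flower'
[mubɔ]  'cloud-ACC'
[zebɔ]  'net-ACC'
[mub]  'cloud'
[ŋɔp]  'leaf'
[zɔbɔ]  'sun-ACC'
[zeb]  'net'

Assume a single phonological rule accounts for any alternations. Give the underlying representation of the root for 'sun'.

The stem for 'sun' ends in [p] in [zɔp] but [b] in [zɔbɔ].
But 'net' keeps [b] in both environments ([zeb], [zebɔ]), so there is no rule changing /b/ to [p] in isolation.
Therefore /p/ is basic and [b] is derived by intervocalic voicing (voiceless stops become voiced between vowels).

/zɔp/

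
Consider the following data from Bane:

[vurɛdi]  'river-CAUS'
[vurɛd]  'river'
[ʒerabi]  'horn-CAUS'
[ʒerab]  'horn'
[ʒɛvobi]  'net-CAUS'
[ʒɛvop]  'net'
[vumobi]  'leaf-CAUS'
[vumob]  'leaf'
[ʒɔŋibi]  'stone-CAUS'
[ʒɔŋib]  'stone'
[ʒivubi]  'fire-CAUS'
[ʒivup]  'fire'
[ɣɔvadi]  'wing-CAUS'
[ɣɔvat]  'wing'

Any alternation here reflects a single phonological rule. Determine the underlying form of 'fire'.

In [ʒivubi] and [ʒivup] the final segment of 'fire' alternates: [b] ~ [p].
The stem 'horn' ([ʒerabi], [ʒerab]) shows [b] unchanged in both environments, so [b] cannot be basic with [p] derived in isolation.
So /p/ is underlying, and a rule of intervocalic voicing — voiceless stops become voiced between vowels — gives [b].

/ʒivup/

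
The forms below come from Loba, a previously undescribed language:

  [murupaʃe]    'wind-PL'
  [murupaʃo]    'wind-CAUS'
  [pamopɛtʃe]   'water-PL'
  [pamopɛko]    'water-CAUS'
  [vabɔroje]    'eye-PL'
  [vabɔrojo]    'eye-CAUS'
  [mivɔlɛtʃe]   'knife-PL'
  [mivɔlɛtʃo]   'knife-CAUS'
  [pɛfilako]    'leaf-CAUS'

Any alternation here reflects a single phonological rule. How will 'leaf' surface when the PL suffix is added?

[pɛfilatʃe]

The stem for 'water' ends in [tʃ] in [pamopɛtʃe] but [k] in [pamopɛko].
But 'knife' keeps [tʃ] in both environments ([mivɔlɛtʃe], [mivɔlɛtʃo]), so there is no rule changing /tʃ/ to [k] before the CAUS suffix.
The underlying segment must be /k/; /k/ becomes palato-alveolar [tʃ] before a front vowel, yielding [tʃ] there.
The one attested form of 'leaf', [pɛfilako], shows underlying /pɛfilak/. Applying the same rule before a front vowel gives [pɛfilatʃe].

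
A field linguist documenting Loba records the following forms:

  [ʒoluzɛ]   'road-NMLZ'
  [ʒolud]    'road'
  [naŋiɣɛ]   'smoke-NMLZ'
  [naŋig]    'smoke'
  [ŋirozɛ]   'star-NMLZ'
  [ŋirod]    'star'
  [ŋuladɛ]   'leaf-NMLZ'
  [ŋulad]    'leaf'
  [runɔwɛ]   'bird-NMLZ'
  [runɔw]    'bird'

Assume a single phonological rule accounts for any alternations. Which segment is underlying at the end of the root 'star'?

/z/

In [ŋirozɛ] and [ŋirod] the final segment of 'star' alternates: [z] ~ [d].
If /d/ were underlying and a rule turned it into [z] before the NMLZ suffix, 'leaf' would also alternate; but it has [d] in both [ŋuladɛ] and [ŋulad].
The alternation reflects word-final hardening: voiced fricatives become stops word-finally. /z/ is underlying.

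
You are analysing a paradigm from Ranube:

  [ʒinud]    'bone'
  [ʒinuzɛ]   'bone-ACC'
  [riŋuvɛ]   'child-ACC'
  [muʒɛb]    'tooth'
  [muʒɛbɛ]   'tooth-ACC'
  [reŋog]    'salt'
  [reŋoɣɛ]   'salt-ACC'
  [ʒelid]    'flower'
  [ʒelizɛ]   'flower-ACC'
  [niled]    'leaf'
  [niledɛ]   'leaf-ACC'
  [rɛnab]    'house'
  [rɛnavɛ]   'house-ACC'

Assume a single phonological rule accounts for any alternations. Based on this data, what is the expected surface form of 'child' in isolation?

The stem for 'house' ends in [b] in [rɛnab] but [v] in [rɛnavɛ].
But 'tooth' keeps [b] in both environments ([muʒɛb], [muʒɛbɛ]), so there is no rule changing /b/ to [v] before the ACC suffix.
Therefore /v/ is basic and [b] is derived by word-final hardening (voiced fricatives become stops word-finally).
The one attested form of 'child', [riŋuvɛ], shows underlying /riŋuv/. Applying the same rule word-finally gives [riŋub].

[riŋub]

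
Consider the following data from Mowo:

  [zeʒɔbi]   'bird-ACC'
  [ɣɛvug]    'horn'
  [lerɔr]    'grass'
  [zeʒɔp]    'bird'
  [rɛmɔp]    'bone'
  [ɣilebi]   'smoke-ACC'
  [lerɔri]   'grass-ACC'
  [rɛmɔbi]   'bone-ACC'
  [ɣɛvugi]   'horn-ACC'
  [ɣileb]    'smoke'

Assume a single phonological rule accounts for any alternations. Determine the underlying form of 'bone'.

/rɛmɔp/

In [rɛmɔp] and [rɛmɔbi] the final segment of 'bone' alternates: [p] ~ [b].
But 'smoke' keeps [b] in both environments ([ɣileb], [ɣilebi]), so there is no rule changing /b/ to [p] in isolation.
Therefore /p/ is basic and [b] is derived by intervocalic voicing (voiceless stops become voiced between vowels).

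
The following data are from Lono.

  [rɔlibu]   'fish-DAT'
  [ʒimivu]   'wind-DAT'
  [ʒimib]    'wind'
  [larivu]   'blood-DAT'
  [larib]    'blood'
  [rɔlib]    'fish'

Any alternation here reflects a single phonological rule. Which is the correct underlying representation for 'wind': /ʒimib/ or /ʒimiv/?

In [ʒimivu] and [ʒimib] the final segment of 'wind' alternates: [v] ~ [b].
If /b/ were underlying and a rule turned it into [v] before the DAT suffix, 'fish' would also alternate; but it has [b] in both [rɔlibu] and [rɔlib].
The underlying segment must be /v/; voiced fricatives become stops word-finally, yielding [b] there.

/ʒimiv/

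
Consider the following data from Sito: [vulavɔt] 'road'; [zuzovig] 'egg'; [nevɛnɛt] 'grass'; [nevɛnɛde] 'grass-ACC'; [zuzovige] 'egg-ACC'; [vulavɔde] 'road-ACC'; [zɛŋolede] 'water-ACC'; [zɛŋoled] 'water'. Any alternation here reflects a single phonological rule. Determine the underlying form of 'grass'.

/nevɛnɛt/

'grass' shows [d] ~ [t] at the end of the stem ([nevɛnɛde] vs [nevɛnɛt]).
But 'water' keeps [d] in both environments ([zɛŋolede], [zɛŋoled]), so there is no rule changing /d/ to [t] in isolation.
Therefore /t/ is basic and [d] is derived by intervocalic voicing (voiceless stops become voiced between vowels).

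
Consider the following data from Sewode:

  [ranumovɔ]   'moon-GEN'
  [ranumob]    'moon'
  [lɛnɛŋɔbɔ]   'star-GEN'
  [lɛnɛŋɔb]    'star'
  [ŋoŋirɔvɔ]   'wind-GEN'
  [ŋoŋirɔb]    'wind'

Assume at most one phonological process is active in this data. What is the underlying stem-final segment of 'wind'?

/v/

The stem for 'wind' ends in [v] in [ŋoŋirɔvɔ] but [b] in [ŋoŋirɔb].
But 'star' keeps [b] in both environments ([lɛnɛŋɔbɔ], [lɛnɛŋɔb]), so there is no rule changing /b/ to [v] before the GEN suffix.
The underlying segment must be /v/; voiced fricatives become stops word-finally, yielding [b] there.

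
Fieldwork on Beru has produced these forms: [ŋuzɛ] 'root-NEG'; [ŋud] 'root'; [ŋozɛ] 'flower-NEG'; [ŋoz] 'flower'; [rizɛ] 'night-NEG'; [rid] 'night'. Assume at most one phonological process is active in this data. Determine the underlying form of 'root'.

'root' shows [z] ~ [d] at the end of the stem ([ŋuzɛ] vs [ŋud]).
If /z/ were underlying and a rule turned it into [d] in isolation, 'flower' would also alternate; but it has [z] in both [ŋozɛ] and [ŋoz].
The underlying segment must be /d/; voiced stops become fricatives between vowels, yielding [z] there.
The underlying form of 'root' is therefore /ŋud/.

/ŋud/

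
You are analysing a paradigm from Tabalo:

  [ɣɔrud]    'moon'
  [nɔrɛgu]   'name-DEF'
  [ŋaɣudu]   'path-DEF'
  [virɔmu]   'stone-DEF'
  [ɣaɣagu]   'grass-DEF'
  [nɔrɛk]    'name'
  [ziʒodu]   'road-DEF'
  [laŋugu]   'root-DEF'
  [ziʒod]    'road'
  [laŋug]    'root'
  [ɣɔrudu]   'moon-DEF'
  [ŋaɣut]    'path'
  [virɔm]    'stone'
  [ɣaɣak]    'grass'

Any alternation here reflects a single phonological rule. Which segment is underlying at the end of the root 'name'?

The root 'name' surfaces as [nɔrɛgu] and [nɔrɛk], with a stem-final [g] ~ [k] alternation.
If /g/ were underlying and a rule turned it into [k] in isolation, 'root' would also alternate; but it has [g] in both [laŋugu] and [laŋug].
So /k/ is underlying, and a rule of intervocalic voicing — voiceless stops become voiced between vowels — gives [g].

/k/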